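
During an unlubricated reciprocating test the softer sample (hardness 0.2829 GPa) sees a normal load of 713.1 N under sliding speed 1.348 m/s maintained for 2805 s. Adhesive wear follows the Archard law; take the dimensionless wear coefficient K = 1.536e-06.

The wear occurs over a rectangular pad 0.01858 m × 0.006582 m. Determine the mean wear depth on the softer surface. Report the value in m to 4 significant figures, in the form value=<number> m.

The intermediates are printed rounded; each operation runs at exact precision. Rounded once at the end: 4 significant figures.
Convert: Total distance L = v·t = 1.348 m/s × 2805 s = 3781 m.
Convert: Hardness H = 0.2829 GPa = 2.829e+08 Pa.
Convert: Contact area A = 0.01858 m × 0.006582 m = 1.223e-04 m².
Restated in SI base units: W = 713.1 N, H = 2.829e+08 Pa, K = 1.536e-06.
Apply Archard: V = K·W·L/H = 1.536e-06 · 713.1 · 3781 / 2.829e+08 = 1.464e-08 m³.
Depth h = V/A = 1.464e-08 / 1.223e-04 = 1.197e-04 m.

value=1.197e-04 m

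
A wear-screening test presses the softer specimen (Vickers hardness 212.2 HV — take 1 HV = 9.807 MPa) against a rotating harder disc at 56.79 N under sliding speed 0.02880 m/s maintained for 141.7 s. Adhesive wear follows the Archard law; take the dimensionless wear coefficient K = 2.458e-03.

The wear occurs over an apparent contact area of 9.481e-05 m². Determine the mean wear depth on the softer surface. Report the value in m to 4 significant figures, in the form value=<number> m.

All working math maintains full float precision — intermediates are printed rounded, and a single final rounding to 4 significant digits.
Distance covered L = v·t = 0.02880 m/s × 141.7 s = 4.081 m.
Hardness H = 212.2 HV × 9.807 MPa/HV = 2081 MPa = 2.081e+09 Pa.
Expressed in SI base units: W = 56.79 N, H = 2.081e+09 Pa, K = 2.458e-03.
Apply Archard: V = K·W·L/H = 2.458e-03 · 56.79 · 4.081 / 2.081e+09 = 2.737e-10 m³.
Wear depth h = V/A = 2.737e-10 / 9.481e-05 = 2.887e-06 m.

value=2.887e-06 m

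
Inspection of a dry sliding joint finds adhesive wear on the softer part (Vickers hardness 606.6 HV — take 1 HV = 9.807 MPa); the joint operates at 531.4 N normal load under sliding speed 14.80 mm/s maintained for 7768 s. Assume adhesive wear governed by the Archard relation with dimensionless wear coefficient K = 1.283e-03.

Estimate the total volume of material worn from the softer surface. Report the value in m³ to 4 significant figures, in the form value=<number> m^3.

Shown intermediates are rounded, and each operation carries full precision. Rounded just once: four significant figures.
Sliding speed v = 14.80 mm/s = 0.01480 m/s. Sliding distance L = v·t = 0.01480 m/s × 7768 s = 115.0 m.
Hardness H = 606.6 HV × 9.807 MPa/HV = 5949 MPa = 5.949e+09 Pa.
Expressed in SI base units: W = 531.4 N, H = 5.949e+09 Pa, K = 1.283e-03.
Volume removed: V = K·W·L/H = 1.283e-03 · 531.4 · 115.0 / 5.949e+09 = 1.318e-08 m³.

value=1.318e-08 m^3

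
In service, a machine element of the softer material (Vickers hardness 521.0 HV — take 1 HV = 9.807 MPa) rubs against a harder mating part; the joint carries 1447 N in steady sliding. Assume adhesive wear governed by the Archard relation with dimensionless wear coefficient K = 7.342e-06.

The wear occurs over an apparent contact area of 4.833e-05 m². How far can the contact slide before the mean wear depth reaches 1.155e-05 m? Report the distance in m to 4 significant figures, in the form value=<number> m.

value=268.5 m

Shown intermediates are rounded — all arithmetic maintains exact precision — a lone final rounding: four significant digits.
Hardness H = 521.0 HV × 9.807 MPa/HV = 5109 MPa = 5.109e+09 Pa.
As SI base values: W = 1447 N, H = 5.109e+09 Pa, K = 7.342e-06.
Permissible volume V_lim = h_lim·A = 1.155e-05 · 4.833e-05 = 5.582e-10 m³.
Thus life L = V_lim·H/(K·W) = 5.582e-10 · 5.109e+09 / (7.342e-06 · 1447) = 268.5 m.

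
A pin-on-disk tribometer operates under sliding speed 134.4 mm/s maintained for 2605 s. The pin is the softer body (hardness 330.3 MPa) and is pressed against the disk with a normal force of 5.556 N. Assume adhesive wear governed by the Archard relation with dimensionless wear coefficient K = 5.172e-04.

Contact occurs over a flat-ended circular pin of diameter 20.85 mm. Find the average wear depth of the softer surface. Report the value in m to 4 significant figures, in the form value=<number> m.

value=8.921e-06 m

Intermediates are shown rounded. Each operation maintains full float precision. Rounded once at the end to four significant figures.
Convert: Sliding speed v = 134.4 mm/s = 0.1344 m/s. Distance covered L = v·t = 0.1344 m/s × 2605 s = 350.1 m.
Convert: Hardness H = 330.3 MPa = 3.303e+08 Pa.
Convert: Pin diameter d = 20.85 mm = 0.02085 m. Contact area A = π·d²/4 = π·(0.02085 m)²/4 = 3.414e-04 m².
Restated in SI base units: W = 5.556 N, H = 3.303e+08 Pa, K = 5.172e-04.
By Archard's law, V = K·W·L/H = 5.172e-04 · 5.556 · 350.1 / 3.303e+08 = 3.046e-09 m³.
Mean wear depth h = V/A = 3.046e-09 / 3.414e-04 = 8.921e-06 m.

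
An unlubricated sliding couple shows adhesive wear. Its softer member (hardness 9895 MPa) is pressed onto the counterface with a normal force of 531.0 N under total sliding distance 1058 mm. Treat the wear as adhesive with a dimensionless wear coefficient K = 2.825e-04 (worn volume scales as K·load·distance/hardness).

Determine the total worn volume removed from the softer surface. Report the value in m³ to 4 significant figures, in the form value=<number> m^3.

value=1.604e-11 m^3

Intermediates appear rounded — all working math keeps exact precision — a single final rounding to 4 significant digits.
Sliding distance L = 1058 mm = 1.058 m.
Hardness H = 9895 MPa = 9.895e+09 Pa.
Expressed in SI base units: W = 531.0 N, H = 9.895e+09 Pa, K = 2.825e-04.
Archard relation: V = K·W·L/H = 2.825e-04 · 531.0 · 1.058 / 9.895e+09 = 1.604e-11 m³.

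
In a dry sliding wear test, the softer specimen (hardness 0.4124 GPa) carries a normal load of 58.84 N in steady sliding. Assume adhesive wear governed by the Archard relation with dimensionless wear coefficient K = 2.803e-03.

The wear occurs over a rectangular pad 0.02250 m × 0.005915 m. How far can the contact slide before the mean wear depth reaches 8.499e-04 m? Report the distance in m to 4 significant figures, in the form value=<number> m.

All working math runs at exact precision; intermediate values are printed rounded, and a single final rounding to 4 significant figures.
Convert: Hardness H = 0.4124 GPa = 4.124e+08 Pa.
Convert: Contact area A = 0.02250 m × 0.005915 m = 1.331e-04 m².
As SI base values: W = 58.84 N, H = 4.124e+08 Pa, K = 2.803e-03.
Allowed volume V_lim = h_lim·A = 8.499e-04 · 1.331e-04 = 1.131e-07 m³.
So the life L = V_lim·H/(K·W) = 1.131e-07 · 4.124e+08 / (2.803e-03 · 58.84) = 282.8 m.

value=282.8 m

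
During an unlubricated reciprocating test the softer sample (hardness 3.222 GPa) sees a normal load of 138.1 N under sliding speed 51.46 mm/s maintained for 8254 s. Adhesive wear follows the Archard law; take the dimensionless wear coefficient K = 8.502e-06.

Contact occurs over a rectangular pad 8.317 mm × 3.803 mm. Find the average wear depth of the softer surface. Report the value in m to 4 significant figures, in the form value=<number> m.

value=4.894e-06 m

The intermediates are printed rounded, and all working math keeps exact precision; a single final rounding, at four significant figures.
Convert: Sliding speed v = 51.46 mm/s = 0.05146 m/s. Distance L = v·t = 0.05146 m/s × 8254 s = 424.8 m.
Convert: Hardness H = 3.222 GPa = 3.222e+09 Pa.
Convert: Pad sides 8.317 mm × 3.803 mm = 0.008317 m × 0.003803 m. Contact area A = 0.008317 m × 0.003803 m = 3.163e-05 m².
In SI base units: W = 138.1 N, H = 3.222e+09 Pa, K = 8.502e-06.
Apply Archard: V = K·W·L/H = 8.502e-06 · 138.1 · 424.8 / 3.222e+09 = 1.548e-10 m³.
Mean depth h = V/A = 1.548e-10 / 3.163e-05 = 4.894e-06 m.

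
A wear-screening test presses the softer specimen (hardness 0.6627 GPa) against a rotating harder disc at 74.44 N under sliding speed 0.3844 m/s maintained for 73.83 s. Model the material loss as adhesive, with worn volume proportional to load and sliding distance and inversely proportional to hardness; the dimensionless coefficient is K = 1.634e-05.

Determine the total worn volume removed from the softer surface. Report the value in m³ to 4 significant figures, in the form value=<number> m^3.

value=5.209e-11 m^3

The algebra carries full float precision, and printed values are rounded, and rounded just once, at four significant figures.
Distance covered L = v·t = 0.3844 m/s × 73.83 s = 28.38 m.
Hardness H = 0.6627 GPa = 6.627e+08 Pa.
Working in SI base units: W = 74.44 N, H = 6.627e+08 Pa, K = 1.634e-05.
Archard volume V = K·W·L/H = 1.634e-05 · 74.44 · 28.38 / 6.627e+08 = 5.209e-11 m³.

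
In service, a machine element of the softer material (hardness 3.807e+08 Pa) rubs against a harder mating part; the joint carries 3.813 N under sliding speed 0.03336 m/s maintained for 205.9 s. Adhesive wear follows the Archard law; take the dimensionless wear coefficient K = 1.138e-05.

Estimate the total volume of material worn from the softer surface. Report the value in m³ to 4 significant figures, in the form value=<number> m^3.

The intermediates are shown rounded; all working math carries exact precision. Rounded just once to four significant figures.
Path length L = v·t = 0.03336 m/s × 205.9 s = 6.869 m.
Expressed in SI base units: W = 3.813 N, H = 3.807e+08 Pa, K = 1.138e-05.
Worn volume V = K·W·L/H = 1.138e-05 · 3.813 · 6.869 / 3.807e+08 = 7.829e-13 m³.

value=7.829e-13 m^3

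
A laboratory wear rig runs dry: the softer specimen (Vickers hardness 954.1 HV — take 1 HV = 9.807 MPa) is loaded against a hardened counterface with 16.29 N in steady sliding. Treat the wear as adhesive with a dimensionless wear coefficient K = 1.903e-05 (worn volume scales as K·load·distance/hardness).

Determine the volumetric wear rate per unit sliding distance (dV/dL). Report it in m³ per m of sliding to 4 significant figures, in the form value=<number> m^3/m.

value=3.313e-14 m^3/m

Each operation carries exact precision, and printed values are rounded. Rounded just once: four significant digits.
Hardness H = 954.1 HV × 9.807 MPa/HV = 9357 MPa = 9.357e+09 Pa.
Restated in SI base units: W = 16.29 N, H = 9.357e+09 Pa, K = 1.903e-05.
Wear rate dV/dL = K·W/H: 1.903e-05 · 16.29 / 9.357e+09 = 3.313e-14 m³/m.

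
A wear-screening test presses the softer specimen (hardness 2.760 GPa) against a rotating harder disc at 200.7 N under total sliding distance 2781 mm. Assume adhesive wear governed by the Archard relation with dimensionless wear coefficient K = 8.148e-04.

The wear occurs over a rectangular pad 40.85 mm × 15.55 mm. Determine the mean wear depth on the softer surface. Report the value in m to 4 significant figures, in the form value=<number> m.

value=2.594e-07 m

The computation holds full precision. Intermediate values are shown rounded. Rounded just once: four significant digits.
Convert: Total distance L = 2781 mm = 2.781 m.
Convert: Hardness H = 2.760 GPa = 2.760e+09 Pa.
Convert: Pad sides 40.85 mm × 15.55 mm = 0.04085 m × 0.01555 m. Contact area A = 0.04085 m × 0.01555 m = 6.352e-04 m².
Working in SI base units: W = 200.7 N, H = 2.760e+09 Pa, K = 8.148e-04.
Worn volume V = K·W·L/H = 8.148e-04 · 200.7 · 2.781 / 2.760e+09 = 1.648e-10 m³.
Mean wear depth h = V/A = 1.648e-10 / 6.352e-04 = 2.594e-07 m.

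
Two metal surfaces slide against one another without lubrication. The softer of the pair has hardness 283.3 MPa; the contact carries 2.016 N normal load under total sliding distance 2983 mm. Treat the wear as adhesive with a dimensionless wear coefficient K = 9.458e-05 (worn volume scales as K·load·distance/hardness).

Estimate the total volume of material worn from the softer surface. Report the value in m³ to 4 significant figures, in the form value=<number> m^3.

The intermediates are shown rounded — the algebra holds full precision; rounded once at the end: four significant figures.
Sliding distance L = 2983 mm = 2.983 m.
Hardness H = 283.3 MPa = 2.833e+08 Pa.
Collected in SI base units: W = 2.016 N, H = 2.833e+08 Pa, K = 9.458e-05.
By Archard's law, V = K·W·L/H = 9.458e-05 · 2.016 · 2.983 / 2.833e+08 = 2.008e-12 m³.

value=2.008e-12 m^3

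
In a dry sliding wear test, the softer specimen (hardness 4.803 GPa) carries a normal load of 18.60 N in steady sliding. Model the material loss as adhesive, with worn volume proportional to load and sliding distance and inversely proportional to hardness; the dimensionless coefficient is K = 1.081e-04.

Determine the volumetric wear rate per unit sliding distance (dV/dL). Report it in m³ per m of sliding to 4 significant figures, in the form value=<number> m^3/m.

The intermediates appear rounded — each operation keeps full precision; a lone final rounding: four significant figures.
Hardness H = 4.803 GPa = 4.803e+09 Pa.
In SI base units, W = 18.60 N, H = 4.803e+09 Pa, K = 1.081e-04.
Rate of wear dV/dL = K·W/H, so: 1.081e-04 · 18.60 / 4.803e+09 = 4.186e-13 m³/m.

value=4.186e-13 m^3/m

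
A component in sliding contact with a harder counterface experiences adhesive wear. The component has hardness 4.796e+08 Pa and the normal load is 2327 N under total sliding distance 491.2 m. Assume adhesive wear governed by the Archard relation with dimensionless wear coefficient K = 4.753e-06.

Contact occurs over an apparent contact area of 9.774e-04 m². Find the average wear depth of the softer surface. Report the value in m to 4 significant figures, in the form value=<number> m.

value=1.159e-05 m

Intermediates are printed rounded — the computation runs at full precision. Rounded just once to 4 significant digits.
In SI base units: W = 2327 N, H = 4.796e+08 Pa, K = 4.753e-06.
Apply Archard: V = K·W·L/H = 4.753e-06 · 2327 · 491.2 / 4.796e+08 = 1.133e-08 m³.
Mean wear depth h = V/A = 1.133e-08 / 9.774e-04 = 1.159e-05 m.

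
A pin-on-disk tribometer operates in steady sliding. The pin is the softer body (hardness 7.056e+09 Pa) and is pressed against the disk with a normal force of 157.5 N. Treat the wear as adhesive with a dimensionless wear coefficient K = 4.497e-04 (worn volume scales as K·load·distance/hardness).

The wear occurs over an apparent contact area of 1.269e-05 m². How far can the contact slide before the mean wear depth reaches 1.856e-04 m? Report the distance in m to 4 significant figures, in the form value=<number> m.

Each operation carries exact precision, and displayed values are rounded. Rounded once at the end, at 4 significant digits.
Collected in SI base units: W = 157.5 N, H = 7.056e+09 Pa, K = 4.497e-04.
Allowed volume V_lim = h_lim·A = 1.856e-04 · 1.269e-05 = 2.355e-09 m³.
Thus life L = V_lim·H/(K·W) = 2.355e-09 · 7.056e+09 / (4.497e-04 · 157.5) = 234.6 m.

value=234.6 m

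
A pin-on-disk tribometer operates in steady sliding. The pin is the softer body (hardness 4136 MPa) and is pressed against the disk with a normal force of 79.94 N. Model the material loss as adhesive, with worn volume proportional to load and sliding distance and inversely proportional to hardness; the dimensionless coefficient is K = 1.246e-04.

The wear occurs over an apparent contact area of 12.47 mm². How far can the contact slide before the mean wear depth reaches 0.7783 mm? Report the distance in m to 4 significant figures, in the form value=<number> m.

Every step holds exact precision — intermediate values are shown rounded, and one final rounding, at 4 significant figures.
Convert: Hardness H = 4136 MPa = 4.136e+09 Pa.
Convert: Contact area A = 12.47 mm² = 1.247e-05 m².
Convert: Depth limit h_lim = 0.7783 mm = 7.783e-04 m.
In SI base units, W = 79.94 N, H = 4.136e+09 Pa, K = 1.246e-04.
Limit volume V_lim = h_lim·A = 7.783e-04 · 1.247e-05 = 9.705e-09 m³.
Thus life L = V_lim·H/(K·W) = 9.705e-09 · 4.136e+09 / (1.246e-04 · 79.94) = 4030 m.

value=4030 m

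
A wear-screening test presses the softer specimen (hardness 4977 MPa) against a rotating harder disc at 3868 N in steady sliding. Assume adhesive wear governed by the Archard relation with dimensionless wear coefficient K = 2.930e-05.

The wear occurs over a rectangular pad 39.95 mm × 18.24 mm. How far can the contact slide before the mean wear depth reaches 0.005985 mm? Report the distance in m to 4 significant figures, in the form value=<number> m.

Intermediate values are displayed rounded — every step keeps exact precision — one last rounding: 4 significant figures.
Hardness H = 4977 MPa = 4.977e+09 Pa.
Pad sides 39.95 mm × 18.24 mm = 0.03995 m × 0.01824 m. Contact area A = 0.03995 m × 0.01824 m = 7.287e-04 m².
Depth limit h_lim = 0.005985 mm = 5.985e-06 m.
In SI base units: W = 3868 N, H = 4.977e+09 Pa, K = 2.930e-05.
At the depth limit, V_lim = h_lim·A = 5.985e-06 · 7.287e-04 = 4.361e-09 m³.
Thus life L = V_lim·H/(K·W) = 4.361e-09 · 4.977e+09 / (2.930e-05 · 3868) = 191.5 m.

value=191.5 m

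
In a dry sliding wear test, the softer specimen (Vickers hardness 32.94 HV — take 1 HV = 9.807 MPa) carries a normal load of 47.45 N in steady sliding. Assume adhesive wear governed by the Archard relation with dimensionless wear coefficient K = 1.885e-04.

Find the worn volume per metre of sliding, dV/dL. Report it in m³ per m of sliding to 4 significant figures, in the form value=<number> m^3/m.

Every step runs at exact precision. Intermediates are printed rounded — one final rounding to 4 significant figures.
Hardness H = 32.94 HV × 9.807 MPa/HV = 323.0 MPa = 3.230e+08 Pa.
In SI base units: W = 47.45 N, H = 3.230e+08 Pa, K = 1.885e-04.
Wear rate dV/dL = K·W/H — distance-free: 1.885e-04 · 47.45 / 3.230e+08 = 2.769e-11 m³/m.

value=2.769e-11 m^3/m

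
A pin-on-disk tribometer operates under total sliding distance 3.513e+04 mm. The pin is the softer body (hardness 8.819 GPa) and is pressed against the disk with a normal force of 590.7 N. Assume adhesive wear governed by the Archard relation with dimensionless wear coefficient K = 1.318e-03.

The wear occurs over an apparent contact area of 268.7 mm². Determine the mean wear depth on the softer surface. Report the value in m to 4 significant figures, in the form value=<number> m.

All arithmetic holds full precision — the intermediates appear rounded; one final rounding to 4 significant figures.
Total distance L = 3.513e+04 mm = 35.13 m.
Hardness H = 8.819 GPa = 8.819e+09 Pa.
Contact area A = 268.7 mm² = 2.687e-04 m².
In SI base units, W = 590.7 N, H = 8.819e+09 Pa, K = 1.318e-03.
Archard relation: V = K·W·L/H = 1.318e-03 · 590.7 · 35.13 / 8.819e+09 = 3.101e-09 m³.
Depth of wear h = V/A = 3.101e-09 / 2.687e-04 = 1.154e-05 m.

value=1.154e-05 m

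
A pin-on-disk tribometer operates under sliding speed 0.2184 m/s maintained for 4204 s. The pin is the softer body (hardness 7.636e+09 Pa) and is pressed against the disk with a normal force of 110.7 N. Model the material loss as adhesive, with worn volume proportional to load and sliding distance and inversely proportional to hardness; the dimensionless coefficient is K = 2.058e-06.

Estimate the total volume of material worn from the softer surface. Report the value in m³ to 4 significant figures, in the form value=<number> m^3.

Intermediate values are printed rounded, and each operation runs at full float precision, and one last rounding, at 4 significant figures.
Convert: The distance L = v·t = 0.2184 m/s × 4204 s = 918.2 m.
In SI base units, W = 110.7 N, H = 7.636e+09 Pa, K = 2.058e-06.
Archard relation: V = K·W·L/H = 2.058e-06 · 110.7 · 918.2 / 7.636e+09 = 2.739e-11 m³.

value=2.739e-11 m^3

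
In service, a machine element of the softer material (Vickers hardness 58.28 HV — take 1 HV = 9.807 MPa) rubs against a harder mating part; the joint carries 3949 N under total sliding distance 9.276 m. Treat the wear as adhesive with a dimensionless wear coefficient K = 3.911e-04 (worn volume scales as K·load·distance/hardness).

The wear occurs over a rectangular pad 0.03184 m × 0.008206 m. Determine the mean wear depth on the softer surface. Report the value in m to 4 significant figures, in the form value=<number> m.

value=9.593e-05 m

Intermediates are displayed rounded, and the computation holds full float precision; one final rounding: 4 significant digits.
Convert: Hardness H = 58.28 HV × 9.807 MPa/HV = 571.6 MPa = 5.716e+08 Pa.
Convert: Contact area A = 0.03184 m × 0.008206 m = 2.613e-04 m².
In SI base units, W = 3949 N, H = 5.716e+08 Pa, K = 3.911e-04.
Archard volume V = K·W·L/H = 3.911e-04 · 3949 · 9.276 / 5.716e+08 = 2.507e-08 m³.
Mean depth h = V/A = 2.507e-08 / 2.613e-04 = 9.593e-05 m.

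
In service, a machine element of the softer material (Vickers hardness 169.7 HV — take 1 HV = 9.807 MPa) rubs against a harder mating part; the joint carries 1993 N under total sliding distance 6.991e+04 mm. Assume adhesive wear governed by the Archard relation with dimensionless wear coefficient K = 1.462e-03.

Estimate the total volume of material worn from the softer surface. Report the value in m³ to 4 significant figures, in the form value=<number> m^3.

Intermediates are shown rounded. All working math maintains full precision — a lone final rounding, at 4 significant digits.
Convert: Total distance L = 6.991e+04 mm = 69.91 m.
Convert: Hardness H = 169.7 HV × 9.807 MPa/HV = 1664 MPa = 1.664e+09 Pa.
Expressed in SI base units: W = 1993 N, H = 1.664e+09 Pa, K = 1.462e-03.
By Archard's law, V = K·W·L/H = 1.462e-03 · 1993 · 69.91 / 1.664e+09 = 1.224e-07 m³.

value=1.224e-07 m^3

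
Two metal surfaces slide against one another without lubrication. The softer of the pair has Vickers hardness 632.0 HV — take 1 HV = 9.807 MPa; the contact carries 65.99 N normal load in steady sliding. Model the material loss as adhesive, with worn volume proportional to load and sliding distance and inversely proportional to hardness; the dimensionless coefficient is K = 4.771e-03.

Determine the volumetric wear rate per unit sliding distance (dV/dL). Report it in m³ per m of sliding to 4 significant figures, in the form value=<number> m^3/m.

value=5.080e-11 m^3/m

Every step carries full precision — displayed values are rounded — one last rounding to 4 significant digits.
Hardness H = 632.0 HV × 9.807 MPa/HV = 6198 MPa = 6.198e+09 Pa.
Collected in SI base units: W = 65.99 N, H = 6.198e+09 Pa, K = 4.771e-03.
Rate of wear dV/dL = K·W/H, per unit distance: 4.771e-03 · 65.99 / 6.198e+09 = 5.080e-11 m³/m.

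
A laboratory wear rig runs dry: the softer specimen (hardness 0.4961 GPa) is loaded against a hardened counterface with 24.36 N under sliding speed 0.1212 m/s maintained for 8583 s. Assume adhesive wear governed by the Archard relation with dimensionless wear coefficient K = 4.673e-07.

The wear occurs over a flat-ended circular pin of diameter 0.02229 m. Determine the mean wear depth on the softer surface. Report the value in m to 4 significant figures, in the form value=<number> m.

All working math holds exact precision. Intermediate values are printed rounded; rounded once at the end, at four significant digits.
Convert: Total distance L = v·t = 0.1212 m/s × 8583 s = 1040 m.
Convert: Hardness H = 0.4961 GPa = 4.961e+08 Pa.
Convert: Contact area A = π·d²/4 = π·(0.02229 m)²/4 = 3.902e-04 m².
In SI base units: W = 24.36 N, H = 4.961e+08 Pa, K = 4.673e-07.
Apply Archard: V = K·W·L/H = 4.673e-07 · 24.36 · 1040 / 4.961e+08 = 2.387e-11 m³.
Depth h = V/A = 2.387e-11 / 3.902e-04 = 6.117e-08 m.

value=6.117e-08 m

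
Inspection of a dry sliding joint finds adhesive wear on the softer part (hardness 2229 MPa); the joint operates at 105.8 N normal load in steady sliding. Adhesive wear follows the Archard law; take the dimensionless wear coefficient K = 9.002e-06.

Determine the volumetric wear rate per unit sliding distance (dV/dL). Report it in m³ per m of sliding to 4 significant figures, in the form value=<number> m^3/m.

Intermediates appear rounded — the computation carries full float precision — a single final rounding: four significant figures.
Hardness H = 2229 MPa = 2.229e+09 Pa.
SI base units throughout: W = 105.8 N, H = 2.229e+09 Pa, K = 9.002e-06.
The wear rate dV/dL = K·W/H, per unit distance: 9.002e-06 · 105.8 / 2.229e+09 = 4.273e-13 m³/m.

value=4.273e-13 m^3/m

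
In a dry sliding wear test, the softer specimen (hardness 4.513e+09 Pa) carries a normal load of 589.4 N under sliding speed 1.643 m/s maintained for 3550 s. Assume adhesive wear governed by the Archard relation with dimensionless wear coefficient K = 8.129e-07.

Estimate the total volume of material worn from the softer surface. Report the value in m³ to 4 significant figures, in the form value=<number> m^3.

Intermediate values appear rounded. The computation keeps full float precision. Rounded just once: four significant figures.
Total distance L = v·t = 1.643 m/s × 3550 s = 5833 m.
Restated in SI base units: W = 589.4 N, H = 4.513e+09 Pa, K = 8.129e-07.
Volume removed: V = K·W·L/H = 8.129e-07 · 589.4 · 5833 / 4.513e+09 = 6.192e-10 m³.

value=6.192e-10 m^3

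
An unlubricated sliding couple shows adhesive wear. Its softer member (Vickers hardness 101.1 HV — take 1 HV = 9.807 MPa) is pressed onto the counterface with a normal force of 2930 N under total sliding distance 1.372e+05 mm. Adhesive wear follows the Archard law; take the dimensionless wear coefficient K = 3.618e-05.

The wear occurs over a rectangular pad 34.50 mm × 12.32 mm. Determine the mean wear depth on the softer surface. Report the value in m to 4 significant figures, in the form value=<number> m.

value=3.451e-05 m

Intermediates are shown rounded; every step holds full float precision — one last rounding: four significant figures.
Convert: Total distance L = 1.372e+05 mm = 137.2 m.
Convert: Hardness H = 101.1 HV × 9.807 MPa/HV = 991.5 MPa = 9.915e+08 Pa.
Convert: Pad sides 34.50 mm × 12.32 mm = 0.03450 m × 0.01232 m. Contact area A = 0.03450 m × 0.01232 m = 4.250e-04 m².
Collected in SI base units: W = 2930 N, H = 9.915e+08 Pa, K = 3.618e-05.
By Archard's law, V = K·W·L/H = 3.618e-05 · 2930 · 137.2 / 9.915e+08 = 1.467e-08 m³.
Mean depth h = V/A = 1.467e-08 / 4.250e-04 = 3.451e-05 m.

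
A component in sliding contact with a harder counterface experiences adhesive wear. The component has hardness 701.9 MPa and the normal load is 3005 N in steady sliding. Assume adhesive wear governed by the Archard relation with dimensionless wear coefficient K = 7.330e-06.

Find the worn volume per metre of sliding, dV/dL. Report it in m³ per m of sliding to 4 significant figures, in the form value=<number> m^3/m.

value=3.138e-11 m^3/m

The algebra maintains full precision; intermediates are shown rounded — a lone final rounding to 4 significant digits.
Convert: Hardness H = 701.9 MPa = 7.019e+08 Pa.
As SI base values: W = 3005 N, H = 7.019e+08 Pa, K = 7.330e-06.
The wear rate dV/dL = K·W/H: 7.330e-06 · 3005 / 7.019e+08 = 3.138e-11 m³/m.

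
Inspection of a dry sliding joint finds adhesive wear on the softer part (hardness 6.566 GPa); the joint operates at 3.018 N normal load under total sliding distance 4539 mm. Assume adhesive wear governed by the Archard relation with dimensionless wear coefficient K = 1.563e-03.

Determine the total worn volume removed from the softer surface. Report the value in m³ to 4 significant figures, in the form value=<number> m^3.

value=3.261e-12 m^3

Intermediates are printed rounded — each operation runs at full float precision. Rounded just once to 4 significant figures.
Total distance L = 4539 mm = 4.539 m.
Hardness H = 6.566 GPa = 6.566e+09 Pa.
As SI base values: W = 3.018 N, H = 6.566e+09 Pa, K = 1.563e-03.
Wear volume V = K·W·L/H = 1.563e-03 · 3.018 · 4.539 / 6.566e+09 = 3.261e-12 m³.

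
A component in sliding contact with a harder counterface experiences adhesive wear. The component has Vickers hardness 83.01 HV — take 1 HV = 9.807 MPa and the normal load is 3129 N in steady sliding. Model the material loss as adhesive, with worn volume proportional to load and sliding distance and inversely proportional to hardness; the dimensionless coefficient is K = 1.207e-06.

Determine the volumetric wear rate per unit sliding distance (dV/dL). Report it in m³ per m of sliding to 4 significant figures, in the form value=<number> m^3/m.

value=4.639e-12 m^3/m

Intermediate values are printed rounded — every step maintains exact precision — rounded just once to 4 significant figures.
Convert: Hardness H = 83.01 HV × 9.807 MPa/HV = 814.1 MPa = 8.141e+08 Pa.
Expressed in SI base units: W = 3129 N, H = 8.141e+08 Pa, K = 1.207e-06.
Wear rate dV/dL = K·W/H (independent of L): 1.207e-06 · 3129 / 8.141e+08 = 4.639e-12 m³/m.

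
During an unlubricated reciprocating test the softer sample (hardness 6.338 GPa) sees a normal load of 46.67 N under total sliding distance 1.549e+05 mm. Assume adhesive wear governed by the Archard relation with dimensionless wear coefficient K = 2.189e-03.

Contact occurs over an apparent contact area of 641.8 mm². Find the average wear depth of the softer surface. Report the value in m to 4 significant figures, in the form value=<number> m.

All arithmetic keeps full precision — intermediate values appear rounded, and one last rounding: four significant figures.
Convert: Total distance L = 1.549e+05 mm = 154.9 m.
Convert: Hardness H = 6.338 GPa = 6.338e+09 Pa.
Convert: Contact area A = 641.8 mm² = 6.418e-04 m².
Restated in SI base units: W = 46.67 N, H = 6.338e+09 Pa, K = 2.189e-03.
The Archard volume V = K·W·L/H = 2.189e-03 · 46.67 · 154.9 / 6.338e+09 = 2.497e-09 m³.
Wear depth h = V/A = 2.497e-09 / 6.418e-04 = 3.890e-06 m.

value=3.890e-06 m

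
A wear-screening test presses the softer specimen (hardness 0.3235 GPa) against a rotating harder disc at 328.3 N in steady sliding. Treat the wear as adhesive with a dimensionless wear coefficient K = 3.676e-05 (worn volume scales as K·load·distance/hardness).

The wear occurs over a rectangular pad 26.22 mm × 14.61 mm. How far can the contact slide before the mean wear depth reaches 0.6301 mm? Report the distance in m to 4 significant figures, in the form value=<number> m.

Intermediate values appear rounded, and each operation carries full precision; rounded once at the end: 4 significant figures.
Hardness H = 0.3235 GPa = 3.235e+08 Pa.
Pad sides 26.22 mm × 14.61 mm = 0.02622 m × 0.01461 m. Contact area A = 0.02622 m × 0.01461 m = 3.831e-04 m².
Depth limit h_lim = 0.6301 mm = 6.301e-04 m.
In SI base units, W = 328.3 N, H = 3.235e+08 Pa, K = 3.676e-05.
Allowed volume V_lim = h_lim·A = 6.301e-04 · 3.831e-04 = 2.414e-07 m³.
Sliding life L = V_lim·H/(K·W) = 2.414e-07 · 3.235e+08 / (3.676e-05 · 328.3) = 6470 m.

value=6470 m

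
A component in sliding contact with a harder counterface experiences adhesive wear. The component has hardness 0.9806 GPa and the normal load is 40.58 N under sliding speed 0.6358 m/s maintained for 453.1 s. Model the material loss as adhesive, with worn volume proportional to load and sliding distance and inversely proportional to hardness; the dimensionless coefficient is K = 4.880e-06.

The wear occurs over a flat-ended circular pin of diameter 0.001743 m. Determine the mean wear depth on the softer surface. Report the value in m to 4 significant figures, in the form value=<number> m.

Intermediate values are shown rounded; all arithmetic carries full precision. Rounded just once, at 4 significant digits.
Total distance L = v·t = 0.6358 m/s × 453.1 s = 288.1 m.
Hardness H = 0.9806 GPa = 9.806e+08 Pa.
Contact area A = π·d²/4 = π·(0.001743 m)²/4 = 2.386e-06 m².
Restated in SI base units: W = 40.58 N, H = 9.806e+08 Pa, K = 4.880e-06.
Wear volume V = K·W·L/H = 4.880e-06 · 40.58 · 288.1 / 9.806e+08 = 5.818e-11 m³.
Mean depth h = V/A = 5.818e-11 / 2.386e-06 = 2.438e-05 m.

value=2.438e-05 m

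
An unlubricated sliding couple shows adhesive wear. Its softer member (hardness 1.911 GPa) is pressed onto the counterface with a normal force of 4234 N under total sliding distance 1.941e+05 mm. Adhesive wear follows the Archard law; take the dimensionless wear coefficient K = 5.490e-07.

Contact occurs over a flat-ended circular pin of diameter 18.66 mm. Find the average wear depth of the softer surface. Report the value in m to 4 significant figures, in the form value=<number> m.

value=8.633e-07 m

Intermediates are displayed rounded, and the algebra keeps exact precision; one last rounding: four significant figures.
Distance L = 1.941e+05 mm = 194.1 m.
Hardness H = 1.911 GPa = 1.911e+09 Pa.
Pin diameter d = 18.66 mm = 0.01866 m. Contact area A = π·d²/4 = π·(0.01866 m)²/4 = 2.735e-04 m².
As SI base values: W = 4234 N, H = 1.911e+09 Pa, K = 5.490e-07.
Worn volume V = K·W·L/H = 5.490e-07 · 4234 · 194.1 / 1.911e+09 = 2.361e-10 m³.
Depth of wear h = V/A = 2.361e-10 / 2.735e-04 = 8.633e-07 m.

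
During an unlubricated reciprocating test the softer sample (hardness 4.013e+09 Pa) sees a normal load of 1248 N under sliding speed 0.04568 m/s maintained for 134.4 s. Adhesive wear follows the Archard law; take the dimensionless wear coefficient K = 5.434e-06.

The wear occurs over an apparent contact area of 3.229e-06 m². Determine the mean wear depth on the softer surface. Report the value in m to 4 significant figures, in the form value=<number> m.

The intermediates are displayed rounded — the computation runs at exact precision, and a single final rounding: 4 significant digits.
Convert: Sliding distance L = v·t = 0.04568 m/s × 134.4 s = 6.139 m.
SI base units throughout: W = 1248 N, H = 4.013e+09 Pa, K = 5.434e-06.
Archard volume V = K·W·L/H = 5.434e-06 · 1248 · 6.139 / 4.013e+09 = 1.038e-11 m³.
Depth of wear h = V/A = 1.038e-11 / 3.229e-06 = 3.213e-06 m.

value=3.213e-06 m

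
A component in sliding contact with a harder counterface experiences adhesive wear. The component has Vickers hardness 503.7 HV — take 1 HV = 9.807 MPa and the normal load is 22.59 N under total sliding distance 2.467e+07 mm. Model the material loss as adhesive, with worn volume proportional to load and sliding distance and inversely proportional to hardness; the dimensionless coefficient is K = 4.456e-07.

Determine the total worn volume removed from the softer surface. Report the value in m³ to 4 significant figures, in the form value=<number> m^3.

value=5.027e-11 m^3

The algebra maintains full precision — intermediates are displayed rounded; one final rounding to 4 significant figures.
Convert: Path length L = 2.467e+07 mm = 2.467e+04 m.
Convert: Hardness H = 503.7 HV × 9.807 MPa/HV = 4940 MPa = 4.940e+09 Pa.
In SI base units: W = 22.59 N, H = 4.940e+09 Pa, K = 4.456e-07.
Archard volume V = K·W·L/H = 4.456e-07 · 22.59 · 2.467e+04 / 4.940e+09 = 5.027e-11 m³.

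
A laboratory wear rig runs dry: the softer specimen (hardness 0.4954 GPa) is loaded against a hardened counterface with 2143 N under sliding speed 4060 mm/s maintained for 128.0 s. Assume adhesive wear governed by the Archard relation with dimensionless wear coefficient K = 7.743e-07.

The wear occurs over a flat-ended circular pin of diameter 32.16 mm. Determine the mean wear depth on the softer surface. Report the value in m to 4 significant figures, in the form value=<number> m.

value=2.143e-06 m

Intermediates are displayed rounded; all arithmetic runs at full precision, and rounded just once: four significant digits.
Convert: Sliding speed v = 4060 mm/s = 4.060 m/s. Distance L = v·t = 4.060 m/s × 128.0 s = 519.7 m.
Convert: Hardness H = 0.4954 GPa = 4.954e+08 Pa.
Convert: Pin diameter d = 32.16 mm = 0.03216 m. Contact area A = π·d²/4 = π·(0.03216 m)²/4 = 8.123e-04 m².
Expressed in SI base units: W = 2143 N, H = 4.954e+08 Pa, K = 7.743e-07.
Archard volume V = K·W·L/H = 7.743e-07 · 2143 · 519.7 / 4.954e+08 = 1.741e-09 m³.
Depth h = V/A = 1.741e-09 / 8.123e-04 = 2.143e-06 m.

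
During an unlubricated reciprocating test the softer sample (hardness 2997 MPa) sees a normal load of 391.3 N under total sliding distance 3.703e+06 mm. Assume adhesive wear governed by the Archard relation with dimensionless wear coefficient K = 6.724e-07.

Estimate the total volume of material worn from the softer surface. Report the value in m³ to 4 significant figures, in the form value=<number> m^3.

value=3.251e-10 m^3

Intermediate values are displayed rounded; every step keeps exact precision, and rounded once at the end: four significant figures.
Convert: Distance covered L = 3.703e+06 mm = 3703 m.
Convert: Hardness H = 2997 MPa = 2.997e+09 Pa.
SI base units throughout: W = 391.3 N, H = 2.997e+09 Pa, K = 6.724e-07.
The Archard volume V = K·W·L/H = 6.724e-07 · 391.3 · 3703 / 2.997e+09 = 3.251e-10 m³.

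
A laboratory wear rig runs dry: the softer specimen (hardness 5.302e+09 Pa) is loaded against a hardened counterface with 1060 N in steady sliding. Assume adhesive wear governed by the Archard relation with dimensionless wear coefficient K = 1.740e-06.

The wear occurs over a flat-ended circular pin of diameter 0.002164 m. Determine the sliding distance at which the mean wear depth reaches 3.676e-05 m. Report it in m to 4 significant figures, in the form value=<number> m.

All arithmetic keeps exact precision, and the intermediates are printed rounded — rounded once at the end, at 4 significant figures.
Convert: Contact area A = π·d²/4 = π·(0.002164 m)²/4 = 3.678e-06 m².
SI base units throughout: W = 1060 N, H = 5.302e+09 Pa, K = 1.740e-06.
Volume at the limit: V_lim = h_lim·A = 3.676e-05 · 3.678e-06 = 1.352e-10 m³.
Inverting, life L = V_lim·H/(K·W) = 1.352e-10 · 5.302e+09 / (1.740e-06 · 1060) = 388.7 m.

value=388.7 m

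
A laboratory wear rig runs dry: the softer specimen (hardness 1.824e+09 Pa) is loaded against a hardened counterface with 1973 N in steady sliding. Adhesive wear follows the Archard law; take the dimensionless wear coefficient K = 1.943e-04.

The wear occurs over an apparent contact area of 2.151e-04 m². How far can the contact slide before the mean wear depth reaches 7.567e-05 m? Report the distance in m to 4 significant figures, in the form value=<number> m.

Printed values are rounded. Every step keeps exact precision — one last rounding, at 4 significant figures.
Restated in SI base units: W = 1973 N, H = 1.824e+09 Pa, K = 1.943e-04.
Volume at the limit: V_lim = h_lim·A = 7.567e-05 · 2.151e-04 = 1.628e-08 m³.
Sliding life L = V_lim·H/(K·W) = 1.628e-08 · 1.824e+09 / (1.943e-04 · 1973) = 77.44 m.

value=77.44 m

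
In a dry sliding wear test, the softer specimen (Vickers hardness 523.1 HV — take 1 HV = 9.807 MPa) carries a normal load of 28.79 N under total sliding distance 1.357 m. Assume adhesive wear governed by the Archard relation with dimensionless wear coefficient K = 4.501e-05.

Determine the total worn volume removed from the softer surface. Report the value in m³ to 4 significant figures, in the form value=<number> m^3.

value=3.428e-13 m^3

Every step maintains exact precision — displayed values are rounded. Rounded once at the end to 4 significant figures.
Convert: Hardness H = 523.1 HV × 9.807 MPa/HV = 5130 MPa = 5.130e+09 Pa.
Expressed in SI base units: W = 28.79 N, H = 5.130e+09 Pa, K = 4.501e-05.
Volume removed: V = K·W·L/H = 4.501e-05 · 28.79 · 1.357 / 5.130e+09 = 3.428e-13 m³.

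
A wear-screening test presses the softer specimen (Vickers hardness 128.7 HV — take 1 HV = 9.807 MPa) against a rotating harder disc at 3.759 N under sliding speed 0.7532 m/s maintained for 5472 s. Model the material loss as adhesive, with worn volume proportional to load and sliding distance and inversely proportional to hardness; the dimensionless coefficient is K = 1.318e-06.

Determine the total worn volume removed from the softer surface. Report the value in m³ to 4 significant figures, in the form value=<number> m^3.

value=1.618e-11 m^3

The intermediates are printed rounded, and every step carries full precision. Rounded once at the end, at four significant digits.
Convert: Distance L = v·t = 0.7532 m/s × 5472 s = 4122 m.
Convert: Hardness H = 128.7 HV × 9.807 MPa/HV = 1262 MPa = 1.262e+09 Pa.
In SI base units: W = 3.759 N, H = 1.262e+09 Pa, K = 1.318e-06.
By Archard's law, V = K·W·L/H = 1.318e-06 · 3.759 · 4122 / 1.262e+09 = 1.618e-11 m³.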